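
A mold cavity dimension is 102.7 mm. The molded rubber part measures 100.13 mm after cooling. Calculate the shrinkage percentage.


Shrinkage = (mold - part) / mold * 100
= (102.7 - 100.13) / 102.7 * 100
= 2.57 / 102.7 * 100
= 2.5%

2.5%


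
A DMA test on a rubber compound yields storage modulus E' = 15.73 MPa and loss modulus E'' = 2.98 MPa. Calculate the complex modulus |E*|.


|E*| = sqrt(E'^2 + E''^2)
= sqrt(15.73^2 + 2.98^2)
= sqrt(247.4329 + 8.8804)
= 16.01 MPa

16.01 MPa


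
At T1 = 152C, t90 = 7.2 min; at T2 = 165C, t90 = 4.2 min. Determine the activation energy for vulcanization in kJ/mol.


T1 = 425.15 K, T2 = 438.15 K
1/T1 - 1/T2 = 6.9788e-05
ln(t1/t2) = ln(7.2/4.2) = 0.5390
Ea = 8.314 * 0.5390 / 6.9788e-05 = 64212.2094 J/mol
Ea = 64.21 kJ/mol

64.21 kJ/mol


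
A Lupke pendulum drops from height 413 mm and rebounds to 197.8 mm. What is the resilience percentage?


Resilience = h_rebound / h_drop * 100
= 197.8 / 413 * 100
= 47.9%

47.9%


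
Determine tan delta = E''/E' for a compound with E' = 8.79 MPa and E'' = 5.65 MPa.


tan delta = E'' / E'
= 5.65 / 8.79
= 0.6428

tan delta = 0.6428


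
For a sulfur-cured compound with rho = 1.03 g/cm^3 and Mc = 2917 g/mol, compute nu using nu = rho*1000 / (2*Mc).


nu = rho * 1000 / (2 * Mc)
nu = 1.03 * 1000 / (2 * 2917)
nu = 1030.0 / 5834
nu = 0.1766 mol/L

0.1766 mol/L


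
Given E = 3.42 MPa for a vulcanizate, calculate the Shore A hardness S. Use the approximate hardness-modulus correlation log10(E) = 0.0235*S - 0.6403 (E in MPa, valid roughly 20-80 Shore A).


log10(E) = 0.0235*S - 0.6403  =>  S = (log10(E) + 0.6403) / 0.0235
log10(3.42) = 0.534026
S = (0.534026 + 0.6403) / 0.0235 = 1.174326 / 0.0235
S = 50.0

Shore A = 50.0


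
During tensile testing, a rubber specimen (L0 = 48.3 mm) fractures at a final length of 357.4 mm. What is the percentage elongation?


Elongation = (Lf - L0) / L0 * 100
= (357.4 - 48.3) / 48.3 * 100
= 309.1 / 48.3 * 100
= 640.0%

640.0%


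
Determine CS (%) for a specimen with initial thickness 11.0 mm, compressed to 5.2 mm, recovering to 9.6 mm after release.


CS = (t0 - recovered) / (t0 - ts) * 100
= (11.0 - 9.6) / (11.0 - 5.2) * 100
= 1.4 / 5.8 * 100
= 24.1%

24.1%


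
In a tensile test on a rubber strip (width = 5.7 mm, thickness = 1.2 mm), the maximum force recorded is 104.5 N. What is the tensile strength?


Area = width * thickness = 5.7 * 1.2 = 6.84 mm^2
TS = force / area = 104.5 / 6.84 = 15.28 MPa

15.28 MPa


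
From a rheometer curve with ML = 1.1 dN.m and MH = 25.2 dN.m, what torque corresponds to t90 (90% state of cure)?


M90 = ML + 0.9 * (MH - ML)
M90 = 1.1 + 0.9 * (25.2 - 1.1)
M90 = 1.1 + 0.9 * 24.1
M90 = 22.79 dN.m

22.79 dN.m


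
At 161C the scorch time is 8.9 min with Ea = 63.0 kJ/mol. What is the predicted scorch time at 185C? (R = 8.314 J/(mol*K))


Convert temperatures: T1 = 161 + 273.15 = 434.15 K, T2 = 185 + 273.15 = 458.15 K
ts2_new = 8.9 * exp(63000 / 8.314 * (1/458.15 - 1/434.15))
1/T2 - 1/T1 = -1.2066e-04
ts2_new = 3.57 min

3.57 min


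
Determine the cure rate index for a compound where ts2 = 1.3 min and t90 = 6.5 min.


CRI = 100 / (t90 - ts2)
= 100 / (6.5 - 1.3)
= 100 / 5.2
= 19.23 min^-1

19.23 min^-1


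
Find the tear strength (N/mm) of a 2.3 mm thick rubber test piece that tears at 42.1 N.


Tear strength = force / thickness
= 42.1 / 2.3
= 18.3 N/mm

18.3 N/mm


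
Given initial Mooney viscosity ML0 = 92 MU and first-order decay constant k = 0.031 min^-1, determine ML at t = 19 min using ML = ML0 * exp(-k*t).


ML = ML0 * exp(-k * t)
ML = 92 * exp(-0.031 * 19)
ML = 92 * 0.5549
ML = 51.05 MU

51.05 MU


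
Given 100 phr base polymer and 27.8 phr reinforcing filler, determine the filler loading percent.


Filler % = filler / (rubber + filler) * 100
= 27.8 / (100 + 27.8) * 100
= 27.8 / 127.8 * 100
= 21.75%

21.75%


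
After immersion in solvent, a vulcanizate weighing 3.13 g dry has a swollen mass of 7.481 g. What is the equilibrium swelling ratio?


Q = W_swollen / W_dry
Q = 7.481 / 3.13
Q = 2.39

Q = 2.39


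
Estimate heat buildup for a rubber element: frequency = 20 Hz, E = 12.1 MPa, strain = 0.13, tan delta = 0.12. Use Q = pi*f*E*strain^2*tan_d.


Q = pi * f * E * strain^2 * tan_d
= pi * 20 * 12.1 * 0.13^2 * 0.12
= pi * 20 * 12.1 * 0.0169 * 0.12
= 1.5418

Q = 1.5418


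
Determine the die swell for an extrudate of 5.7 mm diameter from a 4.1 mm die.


Die swell ratio = D_extrudate / D_die
= 5.7 / 4.1
= 1.39

Die swell = 1.39


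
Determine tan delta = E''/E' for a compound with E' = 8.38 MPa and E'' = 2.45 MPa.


tan delta = E'' / E'
= 2.45 / 8.38
= 0.2924

tan delta = 0.2924


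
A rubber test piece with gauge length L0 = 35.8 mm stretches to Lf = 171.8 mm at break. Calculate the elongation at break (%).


Elongation = (Lf - L0) / L0 * 100
= (171.8 - 35.8) / 35.8 * 100
= 136.0 / 35.8 * 100
= 379.9%

379.9%


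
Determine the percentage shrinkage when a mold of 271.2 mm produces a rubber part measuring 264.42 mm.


Shrinkage = (mold - part) / mold * 100
= (271.2 - 264.42) / 271.2 * 100
= 6.78 / 271.2 * 100
= 2.5%

2.5%


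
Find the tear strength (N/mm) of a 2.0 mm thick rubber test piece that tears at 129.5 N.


Tear strength = force / thickness
= 129.5 / 2.0
= 64.75 N/mm

64.75 N/mm


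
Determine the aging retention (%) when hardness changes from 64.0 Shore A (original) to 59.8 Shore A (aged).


Retention = aged / original * 100
= 59.8 / 64.0 * 100
= 93.4%

93.4%


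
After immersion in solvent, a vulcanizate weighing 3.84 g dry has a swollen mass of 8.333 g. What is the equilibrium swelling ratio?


Q = W_swollen / W_dry
Q = 8.333 / 3.84
Q = 2.17

Q = 2.17


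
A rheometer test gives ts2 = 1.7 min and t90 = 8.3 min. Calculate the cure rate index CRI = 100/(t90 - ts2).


CRI = 100 / (t90 - ts2)
= 100 / (8.3 - 1.7)
= 100 / 6.6
= 15.15 min^-1

15.15 min^-1


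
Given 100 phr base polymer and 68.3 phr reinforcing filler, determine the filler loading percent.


Filler % = filler / (rubber + filler) * 100
= 68.3 / (100 + 68.3) * 100
= 68.3 / 168.3 * 100
= 40.58%

40.58%


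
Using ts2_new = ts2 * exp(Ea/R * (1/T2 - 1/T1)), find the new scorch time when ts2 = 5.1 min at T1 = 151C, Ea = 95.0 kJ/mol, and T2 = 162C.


Convert temperatures: T1 = 151 + 273.15 = 424.15 K, T2 = 162 + 273.15 = 435.15 K
ts2_new = 5.1 * exp(95000 / 8.314 * (1/435.15 - 1/424.15))
1/T2 - 1/T1 = -5.9598e-05
ts2_new = 2.58 min

2.58 min


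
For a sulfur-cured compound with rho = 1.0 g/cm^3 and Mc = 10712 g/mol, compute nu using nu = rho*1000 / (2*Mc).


nu = rho * 1000 / (2 * Mc)
nu = 1.0 * 1000 / (2 * 10712)
nu = 1000.0 / 21424
nu = 0.0467 mol/L

0.0467 mol/L


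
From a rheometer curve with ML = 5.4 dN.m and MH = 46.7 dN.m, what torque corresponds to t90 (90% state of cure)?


M90 = ML + 0.9 * (MH - ML)
M90 = 5.4 + 0.9 * (46.7 - 5.4)
M90 = 5.4 + 0.9 * 41.3
M90 = 42.57 dN.m

42.57 dN.m


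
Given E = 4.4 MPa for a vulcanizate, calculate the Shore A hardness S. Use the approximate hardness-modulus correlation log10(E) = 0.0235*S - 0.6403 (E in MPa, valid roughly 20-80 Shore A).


log10(E) = 0.0235*S - 0.6403  =>  S = (log10(E) + 0.6403) / 0.0235
log10(4.4) = 0.643453
S = (0.643453 + 0.6403) / 0.0235 = 1.283753 / 0.0235
S = 54.6

Shore A = 54.6


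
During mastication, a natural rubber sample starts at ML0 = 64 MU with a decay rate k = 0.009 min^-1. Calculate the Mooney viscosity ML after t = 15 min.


ML = ML0 * exp(-k * t)
ML = 64 * exp(-0.009 * 15)
ML = 64 * 0.8737
ML = 55.92 MU

55.92 MU


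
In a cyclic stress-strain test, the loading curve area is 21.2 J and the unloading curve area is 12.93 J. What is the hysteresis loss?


Hysteresis loss = loading - unloading
= 21.2 - 12.93
= 8.27 J

8.27 J


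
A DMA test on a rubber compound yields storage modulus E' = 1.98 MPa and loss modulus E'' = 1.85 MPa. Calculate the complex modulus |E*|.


|E*| = sqrt(E'^2 + E''^2)
= sqrt(1.98^2 + 1.85^2)
= sqrt(3.9204 + 3.4225)
= 2.71 MPa

2.71 MPa


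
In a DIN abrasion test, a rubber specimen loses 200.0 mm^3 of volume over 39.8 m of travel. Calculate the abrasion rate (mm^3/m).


Rate = volume_loss / distance
= 200.0 / 39.8
= 5.025 mm^3/m

5.025 mm^3/m


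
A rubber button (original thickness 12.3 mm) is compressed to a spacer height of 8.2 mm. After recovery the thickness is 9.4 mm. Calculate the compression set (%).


CS = (t0 - recovered) / (t0 - ts) * 100
= (12.3 - 9.4) / (12.3 - 8.2) * 100
= 2.9 / 4.1 * 100
= 70.7%

70.7%


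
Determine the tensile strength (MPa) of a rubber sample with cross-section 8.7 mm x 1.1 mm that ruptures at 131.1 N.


Area = width * thickness = 8.7 * 1.1 = 9.57 mm^2
TS = force / area = 131.1 / 9.57 = 13.7 MPa

13.7 MPa


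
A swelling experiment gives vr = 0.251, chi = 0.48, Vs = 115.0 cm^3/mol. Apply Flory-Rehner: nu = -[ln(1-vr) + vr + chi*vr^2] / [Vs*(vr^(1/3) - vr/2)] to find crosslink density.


ln(1 - vr) = ln(1 - 0.251) = -0.2890
Numerator = -((-0.2890) + 0.251 + 0.48 * 0.251^2) = 0.0078
Denominator = 115.0 * (0.251^(1/3) - 0.251/2) = 58.1094
nu = 0.0078 / 58.1094 = 1.3381e-04 mol/cm^3

1.3381e-04 mol/cm^3


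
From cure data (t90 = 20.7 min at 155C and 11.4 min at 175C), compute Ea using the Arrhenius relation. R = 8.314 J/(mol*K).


T1 = 428.15 K, T2 = 448.15 K
1/T1 - 1/T2 = 1.0423e-04
ln(t1/t2) = ln(20.7/11.4) = 0.5965
Ea = 8.314 * 0.5965 / 1.0423e-04 = 47580.0215 J/mol
Ea = 47.58 kJ/mol

47.58 kJ/mol


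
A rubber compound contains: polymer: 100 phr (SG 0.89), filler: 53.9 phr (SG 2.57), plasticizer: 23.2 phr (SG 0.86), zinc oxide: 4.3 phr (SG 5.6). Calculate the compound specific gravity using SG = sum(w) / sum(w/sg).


Sum of weights = 181.4
Volume contributions:
  polymer: 100/0.89 = 112.3596
  filler: 53.9/2.57 = 20.9728
  plasticizer: 23.2/0.86 = 26.9767
  zinc oxide: 4.3/5.6 = 0.7679
Sum of volumes = 161.0769
SG = 181.4 / 161.0769 = 1.126

SG = 1.126


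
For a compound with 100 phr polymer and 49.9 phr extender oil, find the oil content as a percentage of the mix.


Oil % = oil / (100 + oil) * 100
= 49.9 / (100 + 49.9) * 100
= 49.9 / 149.9 * 100
= 33.29%

33.29%


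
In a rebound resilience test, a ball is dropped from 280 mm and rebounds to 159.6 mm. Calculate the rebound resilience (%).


Resilience = h_rebound / h_drop * 100
= 159.6 / 280 * 100
= 57.0%

57.0%


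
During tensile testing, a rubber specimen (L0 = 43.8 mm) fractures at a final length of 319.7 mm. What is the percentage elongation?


Elongation = (Lf - L0) / L0 * 100
= (319.7 - 43.8) / 43.8 * 100
= 275.9 / 43.8 * 100
= 629.9%

629.9%


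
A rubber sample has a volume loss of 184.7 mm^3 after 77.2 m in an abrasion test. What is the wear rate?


Rate = volume_loss / distance
= 184.7 / 77.2
= 2.392 mm^3/m

2.392 mm^3/m


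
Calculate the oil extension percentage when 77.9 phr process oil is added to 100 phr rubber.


Oil % = oil / (100 + oil) * 100
= 77.9 / (100 + 77.9) * 100
= 77.9 / 177.9 * 100
= 43.79%

43.79%


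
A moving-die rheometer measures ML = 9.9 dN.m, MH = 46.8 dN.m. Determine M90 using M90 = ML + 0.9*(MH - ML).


M90 = ML + 0.9 * (MH - ML)
M90 = 9.9 + 0.9 * (46.8 - 9.9)
M90 = 9.9 + 0.9 * 36.9
M90 = 43.11 dN.m

43.11 dN.m


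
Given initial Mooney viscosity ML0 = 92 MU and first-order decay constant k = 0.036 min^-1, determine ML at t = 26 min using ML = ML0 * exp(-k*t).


ML = ML0 * exp(-k * t)
ML = 92 * exp(-0.036 * 26)
ML = 92 * 0.3922
ML = 36.08 MU

36.08 MU


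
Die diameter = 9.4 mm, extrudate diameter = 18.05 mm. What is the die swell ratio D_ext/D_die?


Die swell ratio = D_extrudate / D_die
= 18.05 / 9.4
= 1.92

Die swell = 1.92


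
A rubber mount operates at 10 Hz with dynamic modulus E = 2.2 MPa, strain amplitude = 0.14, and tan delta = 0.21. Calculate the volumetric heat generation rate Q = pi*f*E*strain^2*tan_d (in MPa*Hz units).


Q = pi * f * E * strain^2 * tan_d
= pi * 10 * 2.2 * 0.14^2 * 0.21
= pi * 10 * 2.2 * 0.0196 * 0.21
= 0.2845

Q = 0.2845


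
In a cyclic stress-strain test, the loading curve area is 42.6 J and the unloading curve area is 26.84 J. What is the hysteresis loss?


Hysteresis loss = loading - unloading
= 42.6 - 26.84
= 15.76 J

15.76 J


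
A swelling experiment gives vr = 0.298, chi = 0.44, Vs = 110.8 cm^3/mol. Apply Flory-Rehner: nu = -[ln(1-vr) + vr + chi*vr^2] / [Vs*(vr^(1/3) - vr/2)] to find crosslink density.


ln(1 - vr) = ln(1 - 0.298) = -0.3538
Numerator = -((-0.3538) + 0.298 + 0.44 * 0.298^2) = 0.0167
Denominator = 110.8 * (0.298^(1/3) - 0.298/2) = 57.4988
nu = 0.0167 / 57.4988 = 2.9128e-04 mol/cm^3

2.9128e-04 mol/cm^3


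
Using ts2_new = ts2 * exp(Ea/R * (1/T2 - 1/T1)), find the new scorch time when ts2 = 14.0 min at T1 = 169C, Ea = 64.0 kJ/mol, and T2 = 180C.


Convert temperatures: T1 = 169 + 273.15 = 442.15 K, T2 = 180 + 273.15 = 453.15 K
ts2_new = 14.0 * exp(64000 / 8.314 * (1/453.15 - 1/442.15))
1/T2 - 1/T1 = -5.4901e-05
ts2_new = 9.17 min

9.17 min


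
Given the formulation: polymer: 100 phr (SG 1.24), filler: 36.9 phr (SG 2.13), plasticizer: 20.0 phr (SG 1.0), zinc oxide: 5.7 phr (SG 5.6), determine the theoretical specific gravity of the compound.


Sum of weights = 162.6
Volume contributions:
  polymer: 100/1.24 = 80.6452
  filler: 36.9/2.13 = 17.3239
  plasticizer: 20.0/1.0 = 20.0000
  zinc oxide: 5.7/5.6 = 1.0179
Sum of volumes = 118.9870
SG = 162.6 / 118.9870 = 1.367

SG = 1.367


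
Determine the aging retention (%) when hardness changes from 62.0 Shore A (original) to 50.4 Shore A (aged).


Retention = aged / original * 100
= 50.4 / 62.0 * 100
= 81.3%

81.3%


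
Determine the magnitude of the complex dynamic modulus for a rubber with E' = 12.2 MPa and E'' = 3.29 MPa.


|E*| = sqrt(E'^2 + E''^2)
= sqrt(12.2^2 + 3.29^2)
= sqrt(148.8400 + 10.8241)
= 12.636 MPa

12.636 MPa


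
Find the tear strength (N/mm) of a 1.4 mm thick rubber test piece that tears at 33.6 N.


Tear strength = force / thickness
= 33.6 / 1.4
= 24.0 N/mm

24.0 N/mm


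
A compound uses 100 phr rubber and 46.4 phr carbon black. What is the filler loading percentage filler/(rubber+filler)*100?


Filler % = filler / (rubber + filler) * 100
= 46.4 / (100 + 46.4) * 100
= 46.4 / 146.4 * 100
= 31.69%

31.69%


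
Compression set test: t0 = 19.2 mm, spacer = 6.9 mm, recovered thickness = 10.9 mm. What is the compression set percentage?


CS = (t0 - recovered) / (t0 - ts) * 100
= (19.2 - 10.9) / (19.2 - 6.9) * 100
= 8.3 / 12.3 * 100
= 67.5%

67.5%


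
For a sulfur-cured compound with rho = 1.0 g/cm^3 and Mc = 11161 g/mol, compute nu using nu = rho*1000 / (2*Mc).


nu = rho * 1000 / (2 * Mc)
nu = 1.0 * 1000 / (2 * 11161)
nu = 1000.0 / 22322
nu = 0.0448 mol/L

0.0448 mol/L


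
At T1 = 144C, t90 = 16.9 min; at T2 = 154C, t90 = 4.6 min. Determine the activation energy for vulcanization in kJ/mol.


T1 = 417.15 K, T2 = 427.15 K
1/T1 - 1/T2 = 5.6121e-05
ln(t1/t2) = ln(16.9/4.6) = 1.3013
Ea = 8.314 * 1.3013 / 5.6121e-05 = 192772.8481 J/mol
Ea = 192.77 kJ/mol

192.77 kJ/mol


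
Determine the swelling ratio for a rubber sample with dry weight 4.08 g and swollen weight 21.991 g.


Q = W_swollen / W_dry
Q = 21.991 / 4.08
Q = 5.39

Q = 5.39


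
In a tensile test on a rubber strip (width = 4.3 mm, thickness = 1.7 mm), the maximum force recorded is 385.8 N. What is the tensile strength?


Area = width * thickness = 4.3 * 1.7 = 7.31 mm^2
TS = force / area = 385.8 / 7.31 = 52.78 MPa

52.78 MPa


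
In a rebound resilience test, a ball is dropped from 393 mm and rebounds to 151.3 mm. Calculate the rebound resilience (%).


Resilience = h_rebound / h_drop * 100
= 151.3 / 393 * 100
= 38.5%

38.5%


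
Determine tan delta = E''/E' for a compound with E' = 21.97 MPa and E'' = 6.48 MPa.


tan delta = E'' / E'
= 6.48 / 21.97
= 0.2949

tan delta = 0.2949


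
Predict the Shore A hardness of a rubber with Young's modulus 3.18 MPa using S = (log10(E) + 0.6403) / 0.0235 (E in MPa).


log10(E) = 0.0235*S - 0.6403  =>  S = (log10(E) + 0.6403) / 0.0235
log10(3.18) = 0.502427
S = (0.502427 + 0.6403) / 0.0235 = 1.142727 / 0.0235
S = 48.6

Shore A = 48.6


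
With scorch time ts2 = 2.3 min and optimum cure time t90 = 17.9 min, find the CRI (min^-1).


CRI = 100 / (t90 - ts2)
= 100 / (17.9 - 2.3)
= 100 / 15.6
= 6.41 min^-1

6.41 min^-1


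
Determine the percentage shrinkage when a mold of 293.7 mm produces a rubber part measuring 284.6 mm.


Shrinkage = (mold - part) / mold * 100
= (293.7 - 284.6) / 293.7 * 100
= 9.1 / 293.7 * 100
= 3.1%

3.1%


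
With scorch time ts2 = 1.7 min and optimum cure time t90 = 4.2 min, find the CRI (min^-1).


CRI = 100 / (t90 - ts2)
= 100 / (4.2 - 1.7)
= 100 / 2.5
= 40.0 min^-1

40.0 min^-1


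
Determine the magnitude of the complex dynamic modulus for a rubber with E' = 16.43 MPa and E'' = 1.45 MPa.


|E*| = sqrt(E'^2 + E''^2)
= sqrt(16.43^2 + 1.45^2)
= sqrt(269.9449 + 2.1025)
= 16.494 MPa

16.494 MPa


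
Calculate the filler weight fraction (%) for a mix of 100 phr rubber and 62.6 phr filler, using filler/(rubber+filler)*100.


Filler % = filler / (rubber + filler) * 100
= 62.6 / (100 + 62.6) * 100
= 62.6 / 162.6 * 100
= 38.5%

38.5%


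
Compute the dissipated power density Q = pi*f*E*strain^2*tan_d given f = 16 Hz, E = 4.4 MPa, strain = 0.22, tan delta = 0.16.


Q = pi * f * E * strain^2 * tan_d
= pi * 16 * 4.4 * 0.22^2 * 0.16
= pi * 16 * 4.4 * 0.0484 * 0.16
= 1.7127

Q = 1.7127


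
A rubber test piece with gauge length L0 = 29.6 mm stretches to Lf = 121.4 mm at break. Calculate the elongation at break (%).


Elongation = (Lf - L0) / L0 * 100
= (121.4 - 29.6) / 29.6 * 100
= 91.8 / 29.6 * 100
= 310.1%

310.1%


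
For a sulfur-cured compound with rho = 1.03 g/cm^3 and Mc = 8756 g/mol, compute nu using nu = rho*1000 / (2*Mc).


nu = rho * 1000 / (2 * Mc)
nu = 1.03 * 1000 / (2 * 8756)
nu = 1030.0 / 17512
nu = 0.0588 mol/L

0.0588 mol/L


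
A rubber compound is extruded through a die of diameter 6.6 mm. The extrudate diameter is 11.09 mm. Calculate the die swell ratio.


Die swell ratio = D_extrudate / D_die
= 11.09 / 6.6
= 1.68

Die swell = 1.68


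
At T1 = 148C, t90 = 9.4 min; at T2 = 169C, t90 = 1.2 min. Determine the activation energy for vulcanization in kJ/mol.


T1 = 421.15 K, T2 = 442.15 K
1/T1 - 1/T2 = 1.1278e-04
ln(t1/t2) = ln(9.4/1.2) = 2.0584
Ea = 8.314 * 2.0584 / 1.1278e-04 = 151748.5078 J/mol
Ea = 151.75 kJ/mol

151.75 kJ/mol


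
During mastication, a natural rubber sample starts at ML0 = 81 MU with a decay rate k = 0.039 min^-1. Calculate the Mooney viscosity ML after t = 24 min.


ML = ML0 * exp(-k * t)
ML = 81 * exp(-0.039 * 24)
ML = 81 * 0.3922
ML = 31.77 MU

31.77 MU


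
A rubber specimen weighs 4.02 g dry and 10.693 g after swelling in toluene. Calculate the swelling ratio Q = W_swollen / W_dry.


Q = W_swollen / W_dry
Q = 10.693 / 4.02
Q = 2.66

Q = 2.66


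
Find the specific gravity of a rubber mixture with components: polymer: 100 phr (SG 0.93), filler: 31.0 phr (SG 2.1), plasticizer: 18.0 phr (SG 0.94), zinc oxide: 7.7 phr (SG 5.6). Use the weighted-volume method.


Sum of weights = 156.7
Volume contributions:
  polymer: 100/0.93 = 107.5269
  filler: 31.0/2.1 = 14.7619
  plasticizer: 18.0/0.94 = 19.1489
  zinc oxide: 7.7/5.6 = 1.3750
Sum of volumes = 142.8127
SG = 156.7 / 142.8127 = 1.097

SG = 1.097


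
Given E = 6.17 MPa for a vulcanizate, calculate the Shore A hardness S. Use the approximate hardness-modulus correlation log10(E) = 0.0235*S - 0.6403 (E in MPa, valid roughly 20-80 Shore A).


log10(E) = 0.0235*S - 0.6403  =>  S = (log10(E) + 0.6403) / 0.0235
log10(6.17) = 0.790285
S = (0.790285 + 0.6403) / 0.0235 = 1.430585 / 0.0235
S = 60.9

Shore A = 60.9


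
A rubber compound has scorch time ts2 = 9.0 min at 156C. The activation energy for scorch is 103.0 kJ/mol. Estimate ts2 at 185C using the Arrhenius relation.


Convert temperatures: T1 = 156 + 273.15 = 429.15 K, T2 = 185 + 273.15 = 458.15 K
ts2_new = 9.0 * exp(103000 / 8.314 * (1/458.15 - 1/429.15))
1/T2 - 1/T1 = -1.4750e-04
ts2_new = 1.45 min

1.45 min


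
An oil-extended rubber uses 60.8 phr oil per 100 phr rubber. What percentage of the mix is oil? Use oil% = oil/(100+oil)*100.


Oil % = oil / (100 + oil) * 100
= 60.8 / (100 + 60.8) * 100
= 60.8 / 160.8 * 100
= 37.81%

37.81%


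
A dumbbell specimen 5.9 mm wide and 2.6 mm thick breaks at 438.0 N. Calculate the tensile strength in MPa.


Area = width * thickness = 5.9 * 2.6 = 15.34 mm^2
TS = force / area = 438.0 / 15.34 = 28.55 MPa

28.55 MPa


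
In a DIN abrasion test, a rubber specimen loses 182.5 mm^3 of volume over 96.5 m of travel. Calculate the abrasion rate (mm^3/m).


Rate = volume_loss / distance
= 182.5 / 96.5
= 1.891 mm^3/m

1.891 mm^3/m


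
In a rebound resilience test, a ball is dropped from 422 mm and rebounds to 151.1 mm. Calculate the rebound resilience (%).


Resilience = h_rebound / h_drop * 100
= 151.1 / 422 * 100
= 35.8%

35.8%


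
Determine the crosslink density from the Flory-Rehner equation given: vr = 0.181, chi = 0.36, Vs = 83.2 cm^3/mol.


ln(1 - vr) = ln(1 - 0.181) = -0.1997
Numerator = -((-0.1997) + 0.181 + 0.36 * 0.181^2) = 0.0069
Denominator = 83.2 * (0.181^(1/3) - 0.181/2) = 39.5338
nu = 0.0069 / 39.5338 = 1.7396e-04 mol/cm^3

1.7396e-04 mol/cm^3


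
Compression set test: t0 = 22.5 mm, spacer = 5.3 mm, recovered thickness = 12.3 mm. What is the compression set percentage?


CS = (t0 - recovered) / (t0 - ts) * 100
= (22.5 - 12.3) / (22.5 - 5.3) * 100
= 10.2 / 17.2 * 100
= 59.3%

59.3%


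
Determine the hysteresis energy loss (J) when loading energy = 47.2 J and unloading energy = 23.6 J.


Hysteresis loss = loading - unloading
= 47.2 - 23.6
= 23.6 J

23.6 J


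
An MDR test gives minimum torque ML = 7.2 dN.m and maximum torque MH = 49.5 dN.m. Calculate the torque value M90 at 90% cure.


M90 = ML + 0.9 * (MH - ML)
M90 = 7.2 + 0.9 * (49.5 - 7.2)
M90 = 7.2 + 0.9 * 42.3
M90 = 45.27 dN.m

45.27 dN.m


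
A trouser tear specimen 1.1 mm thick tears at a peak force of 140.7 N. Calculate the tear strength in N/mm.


Tear strength = force / thickness
= 140.7 / 1.1
= 127.91 N/mm

127.91 N/mm


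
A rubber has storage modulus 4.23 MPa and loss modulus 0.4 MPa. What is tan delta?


tan delta = E'' / E'
= 0.4 / 4.23
= 0.0946

tan delta = 0.0946


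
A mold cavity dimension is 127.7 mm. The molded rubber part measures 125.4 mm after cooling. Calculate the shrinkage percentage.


Shrinkage = (mold - part) / mold * 100
= (127.7 - 125.4) / 127.7 * 100
= 2.3 / 127.7 * 100
= 1.8%

1.8%


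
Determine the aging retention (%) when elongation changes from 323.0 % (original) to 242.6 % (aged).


Retention = aged / original * 100
= 242.6 / 323.0 * 100
= 75.1%

75.1%


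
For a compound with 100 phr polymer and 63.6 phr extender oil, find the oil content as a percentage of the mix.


Oil % = oil / (100 + oil) * 100
= 63.6 / (100 + 63.6) * 100
= 63.6 / 163.6 * 100
= 38.88%

38.88%


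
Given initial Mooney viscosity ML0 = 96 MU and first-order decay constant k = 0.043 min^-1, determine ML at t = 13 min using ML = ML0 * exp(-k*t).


ML = ML0 * exp(-k * t)
ML = 96 * exp(-0.043 * 13)
ML = 96 * 0.5718
ML = 54.89 MU

54.89 MU


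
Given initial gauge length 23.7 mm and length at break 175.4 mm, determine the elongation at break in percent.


Elongation = (Lf - L0) / L0 * 100
= (175.4 - 23.7) / 23.7 * 100
= 151.7 / 23.7 * 100
= 640.1%

640.1%


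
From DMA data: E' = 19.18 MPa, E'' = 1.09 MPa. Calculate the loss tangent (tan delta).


tan delta = E'' / E'
= 1.09 / 19.18
= 0.0568

tan delta = 0.0568


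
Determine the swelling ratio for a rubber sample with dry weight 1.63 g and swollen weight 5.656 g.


Q = W_swollen / W_dry
Q = 5.656 / 1.63
Q = 3.47

Q = 3.47


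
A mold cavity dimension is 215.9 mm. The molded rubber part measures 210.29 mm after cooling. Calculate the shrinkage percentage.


Shrinkage = (mold - part) / mold * 100
= (215.9 - 210.29) / 215.9 * 100
= 5.61 / 215.9 * 100
= 2.6%

2.6%


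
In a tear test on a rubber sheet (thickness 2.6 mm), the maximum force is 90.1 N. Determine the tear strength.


Tear strength = force / thickness
= 90.1 / 2.6
= 34.65 N/mm

34.65 N/mm


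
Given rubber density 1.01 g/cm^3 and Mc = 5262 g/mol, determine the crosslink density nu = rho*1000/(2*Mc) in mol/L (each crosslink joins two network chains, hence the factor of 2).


nu = rho * 1000 / (2 * Mc)
nu = 1.01 * 1000 / (2 * 5262)
nu = 1010.0 / 10524
nu = 0.0960 mol/L

0.0960 mol/L


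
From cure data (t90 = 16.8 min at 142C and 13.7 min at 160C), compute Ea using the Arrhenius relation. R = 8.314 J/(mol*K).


T1 = 415.15 K, T2 = 433.15 K
1/T1 - 1/T2 = 1.0010e-04
ln(t1/t2) = ln(16.8/13.7) = 0.2040
Ea = 8.314 * 0.2040 / 1.0010e-04 = 16942.4013 J/mol
Ea = 16.94 kJ/mol

16.94 kJ/mol


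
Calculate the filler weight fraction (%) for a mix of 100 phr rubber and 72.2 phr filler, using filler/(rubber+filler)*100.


Filler % = filler / (rubber + filler) * 100
= 72.2 / (100 + 72.2) * 100
= 72.2 / 172.2 * 100
= 41.93%

41.93%


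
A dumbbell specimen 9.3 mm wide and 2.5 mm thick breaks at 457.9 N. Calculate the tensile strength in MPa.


Area = width * thickness = 9.3 * 2.5 = 23.25 mm^2
TS = force / area = 457.9 / 23.25 = 19.69 MPa

19.69 MPa


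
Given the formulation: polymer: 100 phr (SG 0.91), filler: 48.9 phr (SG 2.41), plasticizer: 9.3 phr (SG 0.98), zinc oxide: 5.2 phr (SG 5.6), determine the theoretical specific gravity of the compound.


Sum of weights = 163.4
Volume contributions:
  polymer: 100/0.91 = 109.8901
  filler: 48.9/2.41 = 20.2905
  plasticizer: 9.3/0.98 = 9.4898
  zinc oxide: 5.2/5.6 = 0.9286
Sum of volumes = 140.5989
SG = 163.4 / 140.5989 = 1.162

SG = 1.162


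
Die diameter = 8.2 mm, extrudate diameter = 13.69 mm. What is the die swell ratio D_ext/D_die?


Die swell ratio = D_extrudate / D_die
= 13.69 / 8.2
= 1.67

Die swell = 1.67


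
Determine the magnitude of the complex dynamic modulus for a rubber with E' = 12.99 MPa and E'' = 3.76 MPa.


|E*| = sqrt(E'^2 + E''^2)
= sqrt(12.99^2 + 3.76^2)
= sqrt(168.7401 + 14.1376)
= 13.523 MPa

13.523 MPa


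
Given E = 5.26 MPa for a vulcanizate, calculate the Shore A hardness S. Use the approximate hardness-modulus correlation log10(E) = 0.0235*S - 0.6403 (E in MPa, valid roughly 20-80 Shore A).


log10(E) = 0.0235*S - 0.6403  =>  S = (log10(E) + 0.6403) / 0.0235
log10(5.26) = 0.720986
S = (0.720986 + 0.6403) / 0.0235 = 1.361286 / 0.0235
S = 57.9

Shore A = 57.9


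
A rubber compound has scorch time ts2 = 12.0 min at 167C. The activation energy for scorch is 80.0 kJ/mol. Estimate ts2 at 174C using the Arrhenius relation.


Convert temperatures: T1 = 167 + 273.15 = 440.15 K, T2 = 174 + 273.15 = 447.15 K
ts2_new = 12.0 * exp(80000 / 8.314 * (1/447.15 - 1/440.15))
1/T2 - 1/T1 = -3.5567e-05
ts2_new = 8.52 min

8.52 min


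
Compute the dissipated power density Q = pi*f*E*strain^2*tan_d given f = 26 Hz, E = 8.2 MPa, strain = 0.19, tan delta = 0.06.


Q = pi * f * E * strain^2 * tan_d
= pi * 26 * 8.2 * 0.19^2 * 0.06
= pi * 26 * 8.2 * 0.0361 * 0.06
= 1.4508

Q = 1.4508


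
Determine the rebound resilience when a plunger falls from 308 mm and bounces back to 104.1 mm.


Resilience = h_rebound / h_drop * 100
= 104.1 / 308 * 100
= 33.8%

33.8%


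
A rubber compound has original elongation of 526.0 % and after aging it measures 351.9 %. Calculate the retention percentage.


Retention = aged / original * 100
= 351.9 / 526.0 * 100
= 66.9%

66.9%


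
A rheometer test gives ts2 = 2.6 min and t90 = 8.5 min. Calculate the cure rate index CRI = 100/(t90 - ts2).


CRI = 100 / (t90 - ts2)
= 100 / (8.5 - 2.6)
= 100 / 5.9
= 16.95 min^-1

16.95 min^-1


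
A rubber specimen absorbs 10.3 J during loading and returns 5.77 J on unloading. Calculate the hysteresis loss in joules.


Hysteresis loss = loading - unloading
= 10.3 - 5.77
= 4.53 J

4.53 J


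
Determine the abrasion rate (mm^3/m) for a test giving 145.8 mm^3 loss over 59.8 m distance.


Rate = volume_loss / distance
= 145.8 / 59.8
= 2.438 mm^3/m

2.438 mm^3/m


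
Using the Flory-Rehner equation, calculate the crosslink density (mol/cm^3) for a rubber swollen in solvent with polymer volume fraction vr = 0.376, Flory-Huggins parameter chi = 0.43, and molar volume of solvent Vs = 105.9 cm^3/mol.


ln(1 - vr) = ln(1 - 0.376) = -0.4716
Numerator = -((-0.4716) + 0.376 + 0.43 * 0.376^2) = 0.0348
Denominator = 105.9 * (0.376^(1/3) - 0.376/2) = 56.5257
nu = 0.0348 / 56.5257 = 6.1588e-04 mol/cm^3

6.1588e-04 mol/cm^3


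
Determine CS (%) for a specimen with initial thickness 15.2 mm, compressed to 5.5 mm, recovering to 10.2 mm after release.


CS = (t0 - recovered) / (t0 - ts) * 100
= (15.2 - 10.2) / (15.2 - 5.5) * 100
= 5.0 / 9.7 * 100
= 51.5%

51.5%


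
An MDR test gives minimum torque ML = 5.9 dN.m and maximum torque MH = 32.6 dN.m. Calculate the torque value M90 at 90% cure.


M90 = ML + 0.9 * (MH - ML)
M90 = 5.9 + 0.9 * (32.6 - 5.9)
M90 = 5.9 + 0.9 * 26.7
M90 = 29.93 dN.m

29.93 dN.m


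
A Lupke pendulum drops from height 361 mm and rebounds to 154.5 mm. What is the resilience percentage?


Resilience = h_rebound / h_drop * 100
= 154.5 / 361 * 100
= 42.8%

42.8%


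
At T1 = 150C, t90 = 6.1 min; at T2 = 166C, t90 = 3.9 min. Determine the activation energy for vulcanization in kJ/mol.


T1 = 423.15 K, T2 = 439.15 K
1/T1 - 1/T2 = 8.6102e-05
ln(t1/t2) = ln(6.1/3.9) = 0.4473
Ea = 8.314 * 0.4473 / 8.6102e-05 = 43192.4690 J/mol
Ea = 43.19 kJ/mol

43.19 kJ/mol


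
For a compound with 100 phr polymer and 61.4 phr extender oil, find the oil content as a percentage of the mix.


Oil % = oil / (100 + oil) * 100
= 61.4 / (100 + 61.4) * 100
= 61.4 / 161.4 * 100
= 38.04%

38.04%


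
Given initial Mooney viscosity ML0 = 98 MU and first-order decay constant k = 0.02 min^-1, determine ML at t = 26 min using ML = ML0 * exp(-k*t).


ML = ML0 * exp(-k * t)
ML = 98 * exp(-0.02 * 26)
ML = 98 * 0.5945
ML = 58.26 MU

58.26 MU


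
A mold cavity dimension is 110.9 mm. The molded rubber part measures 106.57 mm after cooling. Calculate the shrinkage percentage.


Shrinkage = (mold - part) / mold * 100
= (110.9 - 106.57) / 110.9 * 100
= 4.33 / 110.9 * 100
= 3.9%

3.9%


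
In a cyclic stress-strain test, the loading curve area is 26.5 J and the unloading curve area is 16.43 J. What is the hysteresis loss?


Hysteresis loss = loading - unloading
= 26.5 - 16.43
= 10.07 J

10.07 J


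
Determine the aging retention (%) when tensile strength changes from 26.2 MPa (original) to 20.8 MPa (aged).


Retention = aged / original * 100
= 20.8 / 26.2 * 100
= 79.4%

79.4%


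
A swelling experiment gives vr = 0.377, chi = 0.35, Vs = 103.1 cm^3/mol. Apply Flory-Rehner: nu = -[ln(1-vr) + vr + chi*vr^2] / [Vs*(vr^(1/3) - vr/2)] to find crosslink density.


ln(1 - vr) = ln(1 - 0.377) = -0.4732
Numerator = -((-0.4732) + 0.377 + 0.35 * 0.377^2) = 0.0465
Denominator = 103.1 * (0.377^(1/3) - 0.377/2) = 55.0456
nu = 0.0465 / 55.0456 = 8.4409e-04 mol/cm^3

8.4409e-04 mol/cm^3


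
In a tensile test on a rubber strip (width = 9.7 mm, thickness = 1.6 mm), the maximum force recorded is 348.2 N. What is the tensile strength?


Area = width * thickness = 9.7 * 1.6 = 15.52 mm^2
TS = force / area = 348.2 / 15.52 = 22.44 MPa

22.44 MPa


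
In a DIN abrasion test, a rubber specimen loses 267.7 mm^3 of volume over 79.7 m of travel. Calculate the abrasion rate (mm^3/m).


Rate = volume_loss / distance
= 267.7 / 79.7
= 3.359 mm^3/m

3.359 mm^3/m


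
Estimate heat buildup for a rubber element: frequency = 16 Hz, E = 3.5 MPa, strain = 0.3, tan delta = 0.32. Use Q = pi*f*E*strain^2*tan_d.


Q = pi * f * E * strain^2 * tan_d
= pi * 16 * 3.5 * 0.3^2 * 0.32
= pi * 16 * 3.5 * 0.0900 * 0.32
= 5.0668

Q = 5.0668


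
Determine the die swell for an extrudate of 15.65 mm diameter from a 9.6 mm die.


Die swell ratio = D_extrudate / D_die
= 15.65 / 9.6
= 1.63

Die swell = 1.63


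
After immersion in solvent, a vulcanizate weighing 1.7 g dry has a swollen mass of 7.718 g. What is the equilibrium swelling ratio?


Q = W_swollen / W_dry
Q = 7.718 / 1.7
Q = 4.54

Q = 4.54


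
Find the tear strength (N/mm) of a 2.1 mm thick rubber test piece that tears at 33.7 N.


Tear strength = force / thickness
= 33.7 / 2.1
= 16.05 N/mm

16.05 N/mm


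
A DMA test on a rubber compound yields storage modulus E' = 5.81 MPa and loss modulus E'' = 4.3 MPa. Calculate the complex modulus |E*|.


|E*| = sqrt(E'^2 + E''^2)
= sqrt(5.81^2 + 4.3^2)
= sqrt(33.7561 + 18.4900)
= 7.228 MPa

7.228 MPa


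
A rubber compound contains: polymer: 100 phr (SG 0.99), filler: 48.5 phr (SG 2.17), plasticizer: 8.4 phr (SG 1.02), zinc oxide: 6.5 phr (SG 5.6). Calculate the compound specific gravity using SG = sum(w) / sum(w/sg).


Sum of weights = 163.4
Volume contributions:
  polymer: 100/0.99 = 101.0101
  filler: 48.5/2.17 = 22.3502
  plasticizer: 8.4/1.02 = 8.2353
  zinc oxide: 6.5/5.6 = 1.1607
Sum of volumes = 132.7563
SG = 163.4 / 132.7563 = 1.231

SG = 1.231


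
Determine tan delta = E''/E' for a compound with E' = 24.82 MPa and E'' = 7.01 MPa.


tan delta = E'' / E'
= 7.01 / 24.82
= 0.2824

tan delta = 0.2824


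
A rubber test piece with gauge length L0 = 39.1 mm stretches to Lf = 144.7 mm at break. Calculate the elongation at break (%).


Elongation = (Lf - L0) / L0 * 100
= (144.7 - 39.1) / 39.1 * 100
= 105.6 / 39.1 * 100
= 270.1%

270.1%


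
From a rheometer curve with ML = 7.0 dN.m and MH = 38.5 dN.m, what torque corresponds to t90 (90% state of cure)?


M90 = ML + 0.9 * (MH - ML)
M90 = 7.0 + 0.9 * (38.5 - 7.0)
M90 = 7.0 + 0.9 * 31.5
M90 = 35.35 dN.m

35.35 dN.m


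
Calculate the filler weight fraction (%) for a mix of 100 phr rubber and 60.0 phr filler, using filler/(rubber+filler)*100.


Filler % = filler / (rubber + filler) * 100
= 60.0 / (100 + 60.0) * 100
= 60.0 / 160.0 * 100
= 37.5%

37.5%


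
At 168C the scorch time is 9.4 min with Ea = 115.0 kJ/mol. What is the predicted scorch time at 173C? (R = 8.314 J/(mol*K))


Convert temperatures: T1 = 168 + 273.15 = 441.15 K, T2 = 173 + 273.15 = 446.15 K
ts2_new = 9.4 * exp(115000 / 8.314 * (1/446.15 - 1/441.15))
1/T2 - 1/T1 = -2.5404e-05
ts2_new = 6.61 min

6.61 min


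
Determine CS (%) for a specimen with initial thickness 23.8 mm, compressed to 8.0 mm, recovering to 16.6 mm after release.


CS = (t0 - recovered) / (t0 - ts) * 100
= (23.8 - 16.6) / (23.8 - 8.0) * 100
= 7.2 / 15.8 * 100
= 45.6%

45.6%


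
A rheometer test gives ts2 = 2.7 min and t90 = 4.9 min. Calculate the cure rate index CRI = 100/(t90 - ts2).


CRI = 100 / (t90 - ts2)
= 100 / (4.9 - 2.7)
= 100 / 2.2
= 45.45 min^-1

45.45 min^-1


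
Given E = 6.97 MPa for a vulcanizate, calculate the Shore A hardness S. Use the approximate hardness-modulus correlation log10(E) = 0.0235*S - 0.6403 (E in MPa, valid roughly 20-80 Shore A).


log10(E) = 0.0235*S - 0.6403  =>  S = (log10(E) + 0.6403) / 0.0235
log10(6.97) = 0.843233
S = (0.843233 + 0.6403) / 0.0235 = 1.483533 / 0.0235
S = 63.1

Shore A = 63.1


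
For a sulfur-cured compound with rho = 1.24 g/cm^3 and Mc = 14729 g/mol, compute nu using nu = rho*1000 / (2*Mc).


nu = rho * 1000 / (2 * Mc)
nu = 1.24 * 1000 / (2 * 14729)
nu = 1240.0 / 29458
nu = 0.0421 mol/L

0.0421 mol/L


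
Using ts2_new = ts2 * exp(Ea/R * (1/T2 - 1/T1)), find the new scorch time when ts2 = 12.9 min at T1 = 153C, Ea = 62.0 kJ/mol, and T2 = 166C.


Convert temperatures: T1 = 153 + 273.15 = 426.15 K, T2 = 166 + 273.15 = 439.15 K
ts2_new = 12.9 * exp(62000 / 8.314 * (1/439.15 - 1/426.15))
1/T2 - 1/T1 = -6.9465e-05
ts2_new = 7.68 min

7.68 min


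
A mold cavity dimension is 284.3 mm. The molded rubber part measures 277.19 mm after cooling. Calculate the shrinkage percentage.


Shrinkage = (mold - part) / mold * 100
= (284.3 - 277.19) / 284.3 * 100
= 7.11 / 284.3 * 100
= 2.5%

2.5%


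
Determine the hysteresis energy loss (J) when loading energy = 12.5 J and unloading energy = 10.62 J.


Hysteresis loss = loading - unloading
= 12.5 - 10.62
= 1.88 J

1.88 J


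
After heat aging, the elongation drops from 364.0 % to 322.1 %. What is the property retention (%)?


Retention = aged / original * 100
= 322.1 / 364.0 * 100
= 88.5%

88.5%


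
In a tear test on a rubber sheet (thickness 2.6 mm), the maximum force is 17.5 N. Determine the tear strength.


Tear strength = force / thickness
= 17.5 / 2.6
= 6.73 N/mm

6.73 N/mm


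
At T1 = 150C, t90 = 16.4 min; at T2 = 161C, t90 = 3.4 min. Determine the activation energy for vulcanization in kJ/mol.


T1 = 423.15 K, T2 = 434.15 K
1/T1 - 1/T2 = 5.9877e-05
ln(t1/t2) = ln(16.4/3.4) = 1.5735
Ea = 8.314 * 1.5735 / 5.9877e-05 = 218484.1126 J/mol
Ea = 218.48 kJ/mol

218.48 kJ/mol


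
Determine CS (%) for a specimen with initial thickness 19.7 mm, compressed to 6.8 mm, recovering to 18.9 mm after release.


CS = (t0 - recovered) / (t0 - ts) * 100
= (19.7 - 18.9) / (19.7 - 6.8) * 100
= 0.8 / 12.9 * 100
= 6.2%

6.2%


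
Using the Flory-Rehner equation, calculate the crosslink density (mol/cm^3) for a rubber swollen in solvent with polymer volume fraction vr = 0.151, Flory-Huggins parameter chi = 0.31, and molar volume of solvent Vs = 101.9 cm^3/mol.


ln(1 - vr) = ln(1 - 0.151) = -0.1637
Numerator = -((-0.1637) + 0.151 + 0.31 * 0.151^2) = 0.0056
Denominator = 101.9 * (0.151^(1/3) - 0.151/2) = 46.5691
nu = 0.0056 / 46.5691 = 1.2085e-04 mol/cm^3

1.2085e-04 mol/cm^3


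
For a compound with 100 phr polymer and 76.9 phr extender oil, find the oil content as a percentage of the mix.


Oil % = oil / (100 + oil) * 100
= 76.9 / (100 + 76.9) * 100
= 76.9 / 176.9 * 100
= 43.47%

43.47%


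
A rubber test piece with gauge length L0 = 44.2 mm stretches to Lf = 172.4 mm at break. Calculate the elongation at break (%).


Elongation = (Lf - L0) / L0 * 100
= (172.4 - 44.2) / 44.2 * 100
= 128.2 / 44.2 * 100
= 290.0%

290.0%


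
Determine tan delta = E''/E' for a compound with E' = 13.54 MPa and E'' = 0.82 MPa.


tan delta = E'' / E'
= 0.82 / 13.54
= 0.0606

tan delta = 0.0606


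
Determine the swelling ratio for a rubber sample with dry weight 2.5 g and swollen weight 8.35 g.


Q = W_swollen / W_dry
Q = 8.35 / 2.5
Q = 3.34

Q = 3.34


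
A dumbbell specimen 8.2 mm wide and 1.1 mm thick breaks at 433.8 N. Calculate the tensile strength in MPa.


Area = width * thickness = 8.2 * 1.1 = 9.02 mm^2
TS = force / area = 433.8 / 9.02 = 48.09 MPa

48.09 MPa


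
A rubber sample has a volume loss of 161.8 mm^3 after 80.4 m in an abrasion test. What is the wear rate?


Rate = volume_loss / distance
= 161.8 / 80.4
= 2.012 mm^3/m

2.012 mm^3/m


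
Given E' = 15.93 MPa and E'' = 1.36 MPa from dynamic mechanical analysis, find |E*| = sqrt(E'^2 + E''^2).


|E*| = sqrt(E'^2 + E''^2)
= sqrt(15.93^2 + 1.36^2)
= sqrt(253.7649 + 1.8496)
= 15.988 MPa

15.988 MPa


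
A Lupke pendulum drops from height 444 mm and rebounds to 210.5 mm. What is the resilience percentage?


Resilience = h_rebound / h_drop * 100
= 210.5 / 444 * 100
= 47.4%

47.4%


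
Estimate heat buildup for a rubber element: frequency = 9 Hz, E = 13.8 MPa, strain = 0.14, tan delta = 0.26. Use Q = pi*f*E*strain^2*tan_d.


Q = pi * f * E * strain^2 * tan_d
= pi * 9 * 13.8 * 0.14^2 * 0.26
= pi * 9 * 13.8 * 0.0196 * 0.26
= 1.9884

Q = 1.9884


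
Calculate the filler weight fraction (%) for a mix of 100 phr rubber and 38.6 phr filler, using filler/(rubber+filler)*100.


Filler % = filler / (rubber + filler) * 100
= 38.6 / (100 + 38.6) * 100
= 38.6 / 138.6 * 100
= 27.85%

27.85%
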